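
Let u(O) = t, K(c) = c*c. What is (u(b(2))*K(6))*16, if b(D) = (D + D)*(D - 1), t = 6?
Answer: 3456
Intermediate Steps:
K(c) = c**2
b(D) = 2*D*(-1 + D) (b(D) = (2*D)*(-1 + D) = 2*D*(-1 + D))
u(O) = 6
(u(b(2))*K(6))*16 = (6*6**2)*16 = (6*36)*16 = 216*16 = 3456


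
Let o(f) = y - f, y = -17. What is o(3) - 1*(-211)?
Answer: 191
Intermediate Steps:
o(f) = -17 - f
o(3) - 1*(-211) = (-17 - 1*3) - 1*(-211) = (-17 - 3) + 211 = -20 + 211 = 191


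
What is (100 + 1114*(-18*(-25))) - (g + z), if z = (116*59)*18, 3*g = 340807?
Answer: 793817/3 ≈ 2.6461e+5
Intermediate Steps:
g = 340807/3 (g = (⅓)*340807 = 340807/3 ≈ 1.1360e+5)
z = 123192 (z = 6844*18 = 123192)
(100 + 1114*(-18*(-25))) - (g + z) = (100 + 1114*(-18*(-25))) - (340807/3 + 123192) = (100 + 1114*450) - 1*710383/3 = (100 + 501300) - 710383/3 = 501400 - 710383/3 = 793817/3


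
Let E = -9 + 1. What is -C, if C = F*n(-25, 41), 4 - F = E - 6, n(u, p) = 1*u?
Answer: 450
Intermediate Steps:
E = -8
n(u, p) = u
F = 18 (F = 4 - (-8 - 6) = 4 - 1*(-14) = 4 + 14 = 18)
C = -450 (C = 18*(-25) = -450)
-C = -1*(-450) = 450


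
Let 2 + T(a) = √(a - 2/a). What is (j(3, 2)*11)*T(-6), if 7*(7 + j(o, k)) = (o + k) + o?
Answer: 902/7 - 451*I*√51/21 ≈ 128.86 - 153.37*I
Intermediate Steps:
j(o, k) = -7 + k/7 + 2*o/7 (j(o, k) = -7 + ((o + k) + o)/7 = -7 + ((k + o) + o)/7 = -7 + (k + 2*o)/7 = -7 + (k/7 + 2*o/7) = -7 + k/7 + 2*o/7)
T(a) = -2 + √(a - 2/a)
(j(3, 2)*11)*T(-6) = ((-7 + (⅐)*2 + (2/7)*3)*11)*(-2 + √(-6 - 2/(-6))) = ((-7 + 2/7 + 6/7)*11)*(-2 + √(-6 - 2*(-⅙))) = (-41/7*11)*(-2 + √(-6 + ⅓)) = -451*(-2 + √(-17/3))/7 = -451*(-2 + I*√51/3)/7 = 902/7 - 451*I*√51/21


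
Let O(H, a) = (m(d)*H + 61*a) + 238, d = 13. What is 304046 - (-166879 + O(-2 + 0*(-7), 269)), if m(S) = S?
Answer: 454304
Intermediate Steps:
O(H, a) = 238 + 13*H + 61*a (O(H, a) = (13*H + 61*a) + 238 = 238 + 13*H + 61*a)
304046 - (-166879 + O(-2 + 0*(-7), 269)) = 304046 - (-166879 + (238 + 13*(-2 + 0*(-7)) + 61*269)) = 304046 - (-166879 + (238 + 13*(-2 + 0) + 16409)) = 304046 - (-166879 + (238 + 13*(-2) + 16409)) = 304046 - (-166879 + (238 - 26 + 16409)) = 304046 - (-166879 + 16621) = 304046 - 1*(-150258) = 304046 + 150258 = 454304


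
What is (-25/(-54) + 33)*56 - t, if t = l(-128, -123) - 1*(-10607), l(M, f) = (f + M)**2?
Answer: -1936820/27 ≈ -71734.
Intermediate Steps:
l(M, f) = (M + f)**2
t = 73608 (t = (-128 - 123)**2 - 1*(-10607) = (-251)**2 + 10607 = 63001 + 10607 = 73608)
(-25/(-54) + 33)*56 - t = (-25/(-54) + 33)*56 - 1*73608 = (-25*(-1/54) + 33)*56 - 73608 = (25/54 + 33)*56 - 73608 = (1807/54)*56 - 73608 = 50596/27 - 73608 = -1936820/27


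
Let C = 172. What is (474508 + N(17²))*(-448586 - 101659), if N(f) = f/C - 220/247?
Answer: -11092406240946675/42484 ≈ -2.6110e+11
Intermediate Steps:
N(f) = -220/247 + f/172 (N(f) = f/172 - 220/247 = -220/247 + f/172)
(474508 + N(17²))*(-448586 - 101659) = (474508 + (-220/247 + (1/172)*17²))*(-448586 - 101659) = (474508 + (-220/247 + (1/172)*289))*(-550245) = (474508 + (-220/247 + 289/172))*(-550245) = (474508 + 33543/42484)*(-550245) = (20159031415/42484)*(-550245) = -11092406240946675/42484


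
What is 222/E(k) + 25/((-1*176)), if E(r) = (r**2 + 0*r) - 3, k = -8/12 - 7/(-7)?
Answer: -176149/2288 ≈ -76.988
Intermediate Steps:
k = 1/3 (k = -8*1/12 - 7*(-1/7) = -2/3 + 1 = 1/3 ≈ 0.33333)
E(r) = -3 + r**2 (E(r) = (r**2 + 0) - 3 = r**2 - 3 = -3 + r**2)
222/E(k) + 25/((-1*176)) = 222/(-3 + (1/3)**2) + 25/((-1*176)) = 222/(-3 + 1/9) + 25/(-176) = 222/(-26/9) + 25*(-1/176) = 222*(-9/26) - 25/176 = -999/13 - 25/176 = -176149/2288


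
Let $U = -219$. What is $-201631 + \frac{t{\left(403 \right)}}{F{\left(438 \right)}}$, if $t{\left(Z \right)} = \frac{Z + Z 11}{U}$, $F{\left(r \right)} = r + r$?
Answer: $- \frac{3223475200}{15987} \approx -2.0163 \cdot 10^{5}$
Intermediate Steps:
$F{\left(r \right)} = 2 r$
$t{\left(Z \right)} = - \frac{4 Z}{73}$ ($t{\left(Z \right)} = \frac{Z + Z 11}{-219} = \left(Z + 11 Z\right) \left(- \frac{1}{219}\right) = 12 Z \left(- \frac{1}{219}\right) = - \frac{4 Z}{73}$)
$-201631 + \frac{t{\left(403 \right)}}{F{\left(438 \right)}} = -201631 + \frac{\left(- \frac{4}{73}\right) 403}{2 \cdot 438} = -201631 - \frac{1612}{73 \cdot 876} = -201631 - \frac{403}{15987} = - \frac{3223475200}{15987}$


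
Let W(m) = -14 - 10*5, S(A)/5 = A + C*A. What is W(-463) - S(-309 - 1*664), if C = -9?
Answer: -38984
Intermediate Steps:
S(A) = -40*A (S(A) = 5*(A - 9*A) = 5*(-8*A) = -40*A)
W(m) = -64 (W(m) = -14 - 50 = -64)
W(-463) - S(-309 - 1*664) = -64 - (-40)*(-309 - 1*664) = -64 - (-40)*(-309 - 664) = -64 - (-40)*(-973) = -64 - 1*38920 = -64 - 38920 = -38984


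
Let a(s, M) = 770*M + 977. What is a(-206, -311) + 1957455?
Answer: 1718962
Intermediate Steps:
a(s, M) = 977 + 770*M
a(-206, -311) + 1957455 = (977 + 770*(-311)) + 1957455 = (977 - 239470) + 1957455 = -238493 + 1957455 = 1718962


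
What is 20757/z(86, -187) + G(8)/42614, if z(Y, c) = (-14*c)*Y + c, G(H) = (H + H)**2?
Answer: 839687/8544107 ≈ 0.098277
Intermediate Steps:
G(H) = 4*H**2 (G(H) = (2*H)**2 = 4*H**2)
z(Y, c) = c - 14*Y*c (z(Y, c) = -14*Y*c + c = c - 14*Y*c)
20757/z(86, -187) + G(8)/42614 = 20757/((-187*(1 - 14*86))) + (4*8**2)/42614 = 20757/((-187*(1 - 1204))) + (4*64)*(1/42614) = 20757/((-187*(-1203))) + 256*(1/42614) = 20757/224961 + 128/21307 = 20757*(1/224961) + 128/21307 = 37/401 + 128/21307 = 839687/8544107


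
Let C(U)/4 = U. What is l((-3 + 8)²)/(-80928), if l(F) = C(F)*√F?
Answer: -125/20232 ≈ -0.0061783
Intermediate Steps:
C(U) = 4*U
l(F) = 4*F^(3/2) (l(F) = (4*F)*√F = 4*F^(3/2))
l((-3 + 8)²)/(-80928) = (4*((-3 + 8)²)^(3/2))/(-80928) = (4*(5²)^(3/2))*(-1/80928) = (4*25^(3/2))*(-1/80928) = (4*125)*(-1/80928) = 500*(-1/80928) = -125/20232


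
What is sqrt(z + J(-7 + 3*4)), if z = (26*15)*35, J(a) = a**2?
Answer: 5*sqrt(547) ≈ 116.94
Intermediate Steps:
z = 13650 (z = 390*35 = 13650)
sqrt(z + J(-7 + 3*4)) = sqrt(13650 + (-7 + 3*4)**2) = sqrt(13650 + (-7 + 12)**2) = sqrt(13650 + 5**2) = sqrt(13650 + 25) = sqrt(13675) = 5*sqrt(547)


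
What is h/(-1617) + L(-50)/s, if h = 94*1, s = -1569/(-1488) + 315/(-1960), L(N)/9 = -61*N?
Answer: 154110157118/5017551 ≈ 30714.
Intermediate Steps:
L(N) = -549*N (L(N) = 9*(-61*N) = -549*N)
s = 3103/3472 (s = -1569*(-1/1488) + 315*(-1/1960) = 523/496 - 9/56 = 3103/3472 ≈ 0.89372)
h = 94
h/(-1617) + L(-50)/s = 94/(-1617) + (-549*(-50))/(3103/3472) = 94*(-1/1617) + 27450*(3472/3103) = -94/1617 + 95306400/3103 = 154110157118/5017551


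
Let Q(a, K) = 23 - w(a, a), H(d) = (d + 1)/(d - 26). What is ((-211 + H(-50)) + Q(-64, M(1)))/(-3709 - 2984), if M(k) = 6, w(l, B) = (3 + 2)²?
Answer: 16139/508668 ≈ 0.031728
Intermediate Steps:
H(d) = (1 + d)/(-26 + d)
w(l, B) = 25 (w(l, B) = 5² = 25)
Q(a, K) = -2 (Q(a, K) = 23 - 1*25 = 23 - 25 = -2)
((-211 + H(-50)) + Q(-64, M(1)))/(-3709 - 2984) = ((-211 + (1 - 50)/(-26 - 50)) - 2)/(-3709 - 2984) = ((-211 - 49/(-76)) - 2)/(-6693) = ((-211 - 1/76*(-49)) - 2)*(-1/6693) = ((-211 + 49/76) - 2)*(-1/6693) = (-15987/76 - 2)*(-1/6693) = -16139/76*(-1/6693) = 16139/508668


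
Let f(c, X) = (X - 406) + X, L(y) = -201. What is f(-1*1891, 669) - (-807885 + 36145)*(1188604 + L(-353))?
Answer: 917138132152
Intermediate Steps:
f(c, X) = -406 + 2*X (f(c, X) = (-406 + X) + X = -406 + 2*X)
f(-1*1891, 669) - (-807885 + 36145)*(1188604 + L(-353)) = (-406 + 2*669) - (-807885 + 36145)*(1188604 - 201) = (-406 + 1338) - (-771740)*1188403 = 932 - 1*(-917138131220) = 932 + 917138131220 = 917138132152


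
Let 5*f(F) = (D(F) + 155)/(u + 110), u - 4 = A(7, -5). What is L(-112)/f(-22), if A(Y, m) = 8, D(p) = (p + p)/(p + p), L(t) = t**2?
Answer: 1912960/39 ≈ 49050.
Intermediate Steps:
D(p) = 1 (D(p) = (2*p)/((2*p)) = (2*p)*(1/(2*p)) = 1)
u = 12 (u = 4 + 8 = 12)
f(F) = 78/305 (f(F) = ((1 + 155)/(12 + 110))/5 = (156/122)/5 = (156*(1/122))/5 = (1/5)*(78/61) = 78/305)
L(-112)/f(-22) = (-112)**2/(78/305) = 12544*(305/78) = 1912960/39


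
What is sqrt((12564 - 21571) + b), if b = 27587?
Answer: 2*sqrt(4645) ≈ 136.31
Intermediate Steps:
sqrt((12564 - 21571) + b) = sqrt((12564 - 21571) + 27587) = sqrt(-9007 + 27587) = sqrt(18580) = 2*sqrt(4645)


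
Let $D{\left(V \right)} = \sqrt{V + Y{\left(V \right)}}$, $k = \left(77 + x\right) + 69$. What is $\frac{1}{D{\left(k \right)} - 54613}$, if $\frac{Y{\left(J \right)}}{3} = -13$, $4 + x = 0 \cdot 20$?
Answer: $- \frac{54613}{2982579666} - \frac{\sqrt{103}}{2982579666} \approx -1.8314 \cdot 10^{-5}$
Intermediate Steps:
$x = -4$ ($x = -4 + 0 \cdot 20 = -4 + 0 = -4$)
$Y{\left(J \right)} = -39$ ($Y{\left(J \right)} = 3 \left(-13\right) = -39$)
$k = 142$ ($k = \left(77 - 4\right) + 69 = 73 + 69 = 142$)
$D{\left(V \right)} = \sqrt{-39 + V}$ ($D{\left(V \right)} = \sqrt{V - 39} = \sqrt{-39 + V}$)
$\frac{1}{D{\left(k \right)} - 54613} = \frac{1}{\sqrt{-39 + 142} - 54613} = \frac{1}{\sqrt{103} - 54613} = \frac{1}{-54613 + \sqrt{103}}$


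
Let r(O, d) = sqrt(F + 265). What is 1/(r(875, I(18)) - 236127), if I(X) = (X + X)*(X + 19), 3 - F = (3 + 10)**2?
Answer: -78709/18585320010 - sqrt(11)/18585320010 ≈ -4.2352e-6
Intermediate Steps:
F = -166 (F = 3 - (3 + 10)**2 = 3 - 1*13**2 = 3 - 1*169 = 3 - 169 = -166)
I(X) = 2*X*(19 + X) (I(X) = (2*X)*(19 + X) = 2*X*(19 + X))
r(O, d) = 3*sqrt(11) (r(O, d) = sqrt(-166 + 265) = sqrt(99) = 3*sqrt(11))
1/(r(875, I(18)) - 236127) = 1/(3*sqrt(11) - 236127) = 1/(-236127 + 3*sqrt(11))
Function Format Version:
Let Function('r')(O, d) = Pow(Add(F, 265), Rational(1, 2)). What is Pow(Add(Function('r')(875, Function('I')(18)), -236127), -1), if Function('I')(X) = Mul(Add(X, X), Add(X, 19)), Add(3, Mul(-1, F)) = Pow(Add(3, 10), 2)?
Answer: Add(Rational(-78709, 18585320010), Mul(Rational(-1, 18585320010), Pow(11, Rational(1, 2)))) ≈ -4.2352e-6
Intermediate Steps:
F = -166 (F = Add(3, Mul(-1, Pow(Add(3, 10), 2))) = Add(3, Mul(-1, Pow(13, 2))) = Add(3, Mul(-1, 169)) = Add(3, -169) = -166)
Function('I')(X) = Mul(2, X, Add(19, X)) (Function('I')(X) = Mul(Mul(2, X), Add(19, X)) = Mul(2, X, Add(19, X)))
Function('r')(O, d) = Mul(3, Pow(11, Rational(1, 2))) (Function('r')(O, d) = Pow(Add(-166, 265), Rational(1, 2)) = Pow(99, Rational(1, 2)) = Mul(3, Pow(11, Rational(1, 2))))
Pow(Add(Function('r')(875, Function('I')(18)), -236127), -1) = Pow(Add(Mul(3, Pow(11, Rational(1, 2))), -236127), -1) = Pow(Add(-236127, Mul(3, Pow(11, Rational(1, 2)))), -1)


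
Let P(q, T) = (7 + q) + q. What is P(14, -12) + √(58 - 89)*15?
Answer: 35 + 15*I*√31 ≈ 35.0 + 83.516*I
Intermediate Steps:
P(q, T) = 7 + 2*q
P(14, -12) + √(58 - 89)*15 = (7 + 2*14) + √(58 - 89)*15 = (7 + 28) + √(-31)*15 = 35 + (I*√31)*15 = 35 + 15*I*√31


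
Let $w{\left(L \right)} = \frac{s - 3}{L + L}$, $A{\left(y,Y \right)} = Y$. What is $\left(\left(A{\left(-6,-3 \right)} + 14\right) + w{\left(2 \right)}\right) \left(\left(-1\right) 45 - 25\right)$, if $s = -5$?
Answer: $-630$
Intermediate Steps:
$w{\left(L \right)} = - \frac{4}{L}$ ($w{\left(L \right)} = \frac{-5 - 3}{L + L} = - \frac{8}{2 L} = - 8 \frac{1}{2 L} = - \frac{4}{L}$)
$\left(\left(A{\left(-6,-3 \right)} + 14\right) + w{\left(2 \right)}\right) \left(\left(-1\right) 45 - 25\right) = \left(\left(-3 + 14\right) - \frac{4}{2}\right) \left(\left(-1\right) 45 - 25\right) = \left(11 - 2\right) \left(-45 - 25\right) = \left(11 - 2\right) \left(-70\right) = 9 \left(-70\right) = -630$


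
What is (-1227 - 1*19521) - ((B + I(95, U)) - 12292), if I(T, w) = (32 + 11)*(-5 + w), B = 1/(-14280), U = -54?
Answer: -84523319/14280 ≈ -5919.0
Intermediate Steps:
B = -1/14280 ≈ -7.0028e-5
I(T, w) = -215 + 43*w (I(T, w) = 43*(-5 + w) = -215 + 43*w)
(-1227 - 1*19521) - ((B + I(95, U)) - 12292) = (-1227 - 1*19521) - ((-1/14280 + (-215 + 43*(-54))) - 12292) = (-1227 - 19521) - ((-1/14280 + (-215 - 2322)) - 12292) = -20748 - ((-1/14280 - 2537) - 12292) = -20748 - (-36228361/14280 - 12292) = -20748 - 1*(-211758121/14280) = -20748 + 211758121/14280 = -84523319/14280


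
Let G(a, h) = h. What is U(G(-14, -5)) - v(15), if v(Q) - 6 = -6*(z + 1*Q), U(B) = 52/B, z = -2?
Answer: 308/5 ≈ 61.600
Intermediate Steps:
v(Q) = 18 - 6*Q (v(Q) = 6 - 6*(-2 + 1*Q) = 6 - 6*(-2 + Q) = 6 + (12 - 6*Q) = 18 - 6*Q)
U(G(-14, -5)) - v(15) = 52/(-5) - (18 - 6*15) = 52*(-⅕) - (18 - 90) = -52/5 - 1*(-72) = -52/5 + 72 = 308/5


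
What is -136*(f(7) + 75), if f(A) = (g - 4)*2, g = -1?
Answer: -8840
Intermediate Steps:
f(A) = -10 (f(A) = (-1 - 4)*2 = -5*2 = -10)
-136*(f(7) + 75) = -136*(-10 + 75) = -136*65 = -8840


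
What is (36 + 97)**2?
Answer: 17689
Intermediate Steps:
(36 + 97)**2 = 133**2 = 17689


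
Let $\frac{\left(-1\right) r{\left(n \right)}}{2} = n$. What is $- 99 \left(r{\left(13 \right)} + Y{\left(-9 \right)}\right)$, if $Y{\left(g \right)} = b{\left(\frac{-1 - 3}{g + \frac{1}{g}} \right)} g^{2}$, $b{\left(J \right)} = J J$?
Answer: $\frac{1728738}{1681} \approx 1028.4$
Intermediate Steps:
$r{\left(n \right)} = - 2 n$
$b{\left(J \right)} = J^{2}$
$Y{\left(g \right)} = \frac{16 g^{2}}{\left(g + \frac{1}{g}\right)^{2}}$ ($Y{\left(g \right)} = \left(\frac{-1 - 3}{g + \frac{1}{g}}\right)^{2} g^{2} = \left(- \frac{4}{g + \frac{1}{g}}\right)^{2} g^{2} = \frac{16}{\left(g + \frac{1}{g}\right)^{2}} g^{2} = \frac{16 g^{2}}{\left(g + \frac{1}{g}\right)^{2}}$)
$- 99 \left(r{\left(13 \right)} + Y{\left(-9 \right)}\right) = - 99 \left(\left(-2\right) 13 + \frac{16 \left(-9\right)^{4}}{\left(1 + \left(-9\right)^{2}\right)^{2}}\right) = - 99 \left(-26 + 16 \cdot 6561 \frac{1}{\left(1 + 81\right)^{2}}\right) = - 99 \left(-26 + 16 \cdot 6561 \cdot \frac{1}{6724}\right) = - 99 \left(-26 + \frac{26244}{1681}\right) = \left(-99\right) \left(- \frac{17462}{1681}\right) = \frac{1728738}{1681}$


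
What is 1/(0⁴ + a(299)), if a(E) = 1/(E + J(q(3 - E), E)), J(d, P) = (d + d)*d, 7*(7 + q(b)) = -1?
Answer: 19651/49 ≈ 401.04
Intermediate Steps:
q(b) = -50/7 (q(b) = -7 + (⅐)*(-1) = -7 - ⅐ = -50/7)
J(d, P) = 2*d² (J(d, P) = (2*d)*d = 2*d²)
a(E) = 1/(5000/49 + E) (a(E) = 1/(E + 2*(-50/7)²) = 1/(E + 2*(2500/49)) = 1/(E + 5000/49) = 1/(5000/49 + E))
1/(0⁴ + a(299)) = 1/(0⁴ + 49/(5000 + 49*299)) = 1/(0 + 49/(5000 + 14651)) = 1/(0 + 49/19651) = 1/(49/19651) = 19651/49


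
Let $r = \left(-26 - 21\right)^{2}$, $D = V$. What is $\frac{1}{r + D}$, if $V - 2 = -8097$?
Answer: $- \frac{1}{5886} \approx -0.00016989$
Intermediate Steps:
$V = -8095$ ($V = 2 - 8097 = -8095$)
$D = -8095$
$r = 2209$ ($r = \left(-47\right)^{2} = 2209$)
$\frac{1}{r + D} = \frac{1}{2209 - 8095} = \frac{1}{-5886} = - \frac{1}{5886}$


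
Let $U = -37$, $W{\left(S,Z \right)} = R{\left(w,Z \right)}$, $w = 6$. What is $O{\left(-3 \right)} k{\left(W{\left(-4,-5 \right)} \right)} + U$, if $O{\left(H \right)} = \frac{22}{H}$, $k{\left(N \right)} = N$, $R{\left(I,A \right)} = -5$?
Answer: $- \frac{1}{3} \approx -0.33333$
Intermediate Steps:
$W{\left(S,Z \right)} = -5$
$O{\left(-3 \right)} k{\left(W{\left(-4,-5 \right)} \right)} + U = \frac{22}{-3} \left(-5\right) - 37 = 22 \left(- \frac{1}{3}\right) \left(-5\right) - 37 = \left(- \frac{22}{3}\right) \left(-5\right) - 37 = \frac{110}{3} - 37 = - \frac{1}{3}$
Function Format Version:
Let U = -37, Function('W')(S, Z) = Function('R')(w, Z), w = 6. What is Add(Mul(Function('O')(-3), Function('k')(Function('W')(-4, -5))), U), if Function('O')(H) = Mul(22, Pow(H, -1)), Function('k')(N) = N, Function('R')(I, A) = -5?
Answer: Rational(-1, 3) ≈ -0.33333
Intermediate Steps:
Function('W')(S, Z) = -5
Add(Mul(Function('O')(-3), Function('k')(Function('W')(-4, -5))), U) = Add(Mul(Mul(22, Pow(-3, -1)), -5), -37) = Add(Mul(Mul(22, Rational(-1, 3)), -5), -37) = Add(Mul(Rational(-22, 3), -5), -37) = Add(Rational(110, 3), -37) = Rational(-1, 3)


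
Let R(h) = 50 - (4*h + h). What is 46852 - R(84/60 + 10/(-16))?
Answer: 374447/8 ≈ 46806.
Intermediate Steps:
R(h) = 50 - 5*h
46852 - R(84/60 + 10/(-16)) = 46852 - (50 - 5*(84/60 + 10/(-16))) = 46852 - (50 - 5*(84*(1/60) + 10*(-1/16))) = 46852 - (50 - 5*(7/5 - 5/8)) = 46852 - (50 - 5*31/40) = 46852 - (50 - 31/8) = 46852 - 1*369/8 = 46852 - 369/8 = 374447/8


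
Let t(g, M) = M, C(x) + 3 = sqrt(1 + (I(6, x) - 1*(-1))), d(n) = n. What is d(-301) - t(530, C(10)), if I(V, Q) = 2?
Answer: -300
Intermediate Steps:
C(x) = -1 (C(x) = -3 + sqrt(1 + (2 - 1*(-1))) = -3 + sqrt(1 + (2 + 1)) = -3 + sqrt(1 + 3) = -3 + sqrt(4) = -3 + 2 = -1)
d(-301) - t(530, C(10)) = -301 - 1*(-1) = -301 + 1 = -300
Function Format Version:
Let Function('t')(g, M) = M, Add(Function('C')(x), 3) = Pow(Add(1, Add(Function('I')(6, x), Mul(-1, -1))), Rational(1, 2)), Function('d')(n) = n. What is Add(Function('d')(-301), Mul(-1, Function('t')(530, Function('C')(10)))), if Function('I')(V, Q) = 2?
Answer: -300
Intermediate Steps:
Function('C')(x) = -1 (Function('C')(x) = Add(-3, Pow(Add(1, Add(2, Mul(-1, -1))), Rational(1, 2))) = Add(-3, Pow(Add(1, Add(2, 1)), Rational(1, 2))) = Add(-3, Pow(Add(1, 3), Rational(1, 2))) = Add(-3, Pow(4, Rational(1, 2))) = Add(-3, 2) = -1)
Add(Function('d')(-301), Mul(-1, Function('t')(530, Function('C')(10)))) = Add(-301, Mul(-1, -1)) = Add(-301, 1) = -300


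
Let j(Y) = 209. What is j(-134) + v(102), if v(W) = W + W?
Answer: 413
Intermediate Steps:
v(W) = 2*W
j(-134) + v(102) = 209 + 2*102 = 209 + 204 = 413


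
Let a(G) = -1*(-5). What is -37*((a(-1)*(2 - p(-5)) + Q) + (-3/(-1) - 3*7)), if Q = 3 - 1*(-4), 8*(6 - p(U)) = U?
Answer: 10101/8 ≈ 1262.6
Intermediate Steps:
p(U) = 6 - U/8
Q = 7 (Q = 3 + 4 = 7)
a(G) = 5
-37*((a(-1)*(2 - p(-5)) + Q) + (-3/(-1) - 3*7)) = -37*((5*(2 - (6 - ⅛*(-5))) + 7) + (-3/(-1) - 3*7)) = -37*((5*(2 - (6 + 5/8)) + 7) + (-3*(-1) - 21)) = -37*((5*(2 - 1*53/8) + 7) + (3 - 21)) = -37*((5*(2 - 53/8) + 7) - 18) = -37*((5*(-37/8) + 7) - 18) = -37*((-185/8 + 7) - 18) = -37*(-129/8 - 18) = -37*(-273/8) = 10101/8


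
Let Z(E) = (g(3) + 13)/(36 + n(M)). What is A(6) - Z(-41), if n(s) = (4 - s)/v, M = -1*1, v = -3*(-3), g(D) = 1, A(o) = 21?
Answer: 969/47 ≈ 20.617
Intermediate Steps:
v = 9
M = -1
n(s) = 4/9 - s/9 (n(s) = (4 - s)/9 = (4 - s)*(⅑) = 4/9 - s/9)
Z(E) = 18/47 (Z(E) = (1 + 13)/(36 + (4/9 - ⅑*(-1))) = 14/(36 + (4/9 + ⅑)) = 14/(36 + 5/9) = 14/(329/9) = 14*(9/329) = 18/47)
A(6) - Z(-41) = 21 - 1*18/47 = 21 - 18/47 = 969/47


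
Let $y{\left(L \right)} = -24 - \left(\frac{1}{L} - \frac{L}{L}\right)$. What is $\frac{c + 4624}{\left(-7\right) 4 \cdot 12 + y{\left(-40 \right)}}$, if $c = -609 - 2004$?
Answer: $- \frac{80440}{14359} \approx -5.6021$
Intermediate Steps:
$y{\left(L \right)} = -23 - \frac{1}{L}$ ($y{\left(L \right)} = -24 + \left(1 - \frac{1}{L}\right) = -23 - \frac{1}{L}$)
$c = -2613$ ($c = -609 - 2004 = -2613$)
$\frac{c + 4624}{\left(-7\right) 4 \cdot 12 + y{\left(-40 \right)}} = \frac{-2613 + 4624}{\left(-7\right) 4 \cdot 12 - \frac{919}{40}} = \frac{2011}{\left(-28\right) 12 - \frac{919}{40}} = \frac{2011}{-336 + \left(-23 + \frac{1}{40}\right)} = \frac{2011}{-336 - \frac{919}{40}} = \frac{2011}{- \frac{14359}{40}} = 2011 \left(- \frac{40}{14359}\right) = - \frac{80440}{14359}$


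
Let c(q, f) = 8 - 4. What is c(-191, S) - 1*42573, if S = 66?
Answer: -42569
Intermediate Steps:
c(q, f) = 4
c(-191, S) - 1*42573 = 4 - 1*42573 = 4 - 42573 = -42569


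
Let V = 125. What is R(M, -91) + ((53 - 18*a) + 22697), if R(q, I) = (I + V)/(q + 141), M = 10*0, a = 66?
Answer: 3040276/141 ≈ 21562.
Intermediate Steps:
M = 0
R(q, I) = (125 + I)/(141 + q) (R(q, I) = (I + 125)/(q + 141) = (125 + I)/(141 + q))
R(M, -91) + ((53 - 18*a) + 22697) = (125 - 91)/(141 + 0) + ((53 - 18*66) + 22697) = 34/141 + ((53 - 1188) + 22697) = (1/141)*34 + (-1135 + 22697) = 34/141 + 21562 = 3040276/141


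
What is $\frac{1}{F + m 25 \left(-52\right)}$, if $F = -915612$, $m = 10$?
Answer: $- \frac{1}{928612} \approx -1.0769 \cdot 10^{-6}$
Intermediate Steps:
$\frac{1}{F + m 25 \left(-52\right)} = \frac{1}{-915612 + 10 \cdot 25 \left(-52\right)} = \frac{1}{-915612 + 250 \left(-52\right)} = \frac{1}{-915612 - 13000} = \frac{1}{-928612} = - \frac{1}{928612}$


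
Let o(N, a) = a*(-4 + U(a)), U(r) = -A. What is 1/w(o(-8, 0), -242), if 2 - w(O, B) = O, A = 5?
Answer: ½ ≈ 0.50000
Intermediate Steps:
U(r) = -5 (U(r) = -1*5 = -5)
o(N, a) = -9*a (o(N, a) = a*(-4 - 5) = a*(-9) = -9*a)
w(O, B) = 2 - O
1/w(o(-8, 0), -242) = 1/(2 - (-9)*0) = 1/(2 - 1*0) = 1/(2 + 0) = 1/2 = ½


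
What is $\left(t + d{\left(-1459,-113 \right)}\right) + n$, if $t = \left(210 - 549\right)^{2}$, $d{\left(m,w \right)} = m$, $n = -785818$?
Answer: $-672356$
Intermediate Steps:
$t = 114921$ ($t = \left(-339\right)^{2} = 114921$)
$\left(t + d{\left(-1459,-113 \right)}\right) + n = \left(114921 - 1459\right) - 785818 = 113462 - 785818 = -672356$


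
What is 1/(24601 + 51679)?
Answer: 1/76280 ≈ 1.3110e-5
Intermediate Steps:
1/(24601 + 51679) = 1/76280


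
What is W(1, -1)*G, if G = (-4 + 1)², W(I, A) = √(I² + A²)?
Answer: 9*√2 ≈ 12.728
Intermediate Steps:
W(I, A) = √(A² + I²)
G = 9 (G = (-3)² = 9)
W(1, -1)*G = √((-1)² + 1²)*9 = √(1 + 1)*9 = √2*9 = 9*√2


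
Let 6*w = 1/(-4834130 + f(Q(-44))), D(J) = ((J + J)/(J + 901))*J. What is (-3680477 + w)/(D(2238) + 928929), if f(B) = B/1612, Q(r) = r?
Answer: -135042369022012868035/34200926892135714114 ≈ -3.9485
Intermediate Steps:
f(B) = B/1612 (f(B) = B*(1/1612) = B/1612)
D(J) = 2*J²/(901 + J) (D(J) = ((2*J)/(901 + J))*J = (2*J/(901 + J))*J = 2*J²/(901 + J))
w = -403/11688926406 (w = 1/(6*(-4834130 + (1/1612)*(-44))) = 1/(6*(-4834130 - 11/403)) = 1/(6*(-1948154401/403)) = (⅙)*(-403/1948154401) = -403/11688926406 ≈ -3.4477e-8)
(-3680477 + w)/(D(2238) + 928929) = (-3680477 - 403/11688926406)/(2*2238²/(901 + 2238) + 928929) = -43020824791976065/(11688926406*(2*5008644/3139 + 928929)) = -43020824791976065/(11688926406*(2*5008644*(1/3139) + 928929)) = -43020824791976065/(11688926406*(10017288/3139 + 928929)) = -43020824791976065/(11688926406*2925925419/3139) = -43020824791976065/11688926406*3139/2925925419 = -135042369022012868035/34200926892135714114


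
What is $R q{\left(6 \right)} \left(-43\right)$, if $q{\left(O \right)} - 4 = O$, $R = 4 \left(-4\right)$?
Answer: $6880$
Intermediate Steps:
$R = -16$
$q{\left(O \right)} = 4 + O$
$R q{\left(6 \right)} \left(-43\right) = - 16 \left(4 + 6\right) \left(-43\right) = \left(-16\right) 10 \left(-43\right) = \left(-160\right) \left(-43\right) = 6880$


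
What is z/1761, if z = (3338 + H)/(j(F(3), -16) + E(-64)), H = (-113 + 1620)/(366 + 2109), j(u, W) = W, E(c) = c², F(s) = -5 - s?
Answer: 751187/1616598000 ≈ 0.00046467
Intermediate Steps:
H = 137/225 (H = 1507/2475 = 1507*(1/2475) = 137/225 ≈ 0.60889)
z = 751187/918000 (z = (3338 + 137/225)/(-16 + (-64)²) = 751187/(225*(-16 + 4096)) = (751187/225)/4080 = (751187/225)*(1/4080) = 751187/918000 ≈ 0.81829)
z/1761 = (751187/918000)/1761 = (751187/918000)*(1/1761) = 751187/1616598000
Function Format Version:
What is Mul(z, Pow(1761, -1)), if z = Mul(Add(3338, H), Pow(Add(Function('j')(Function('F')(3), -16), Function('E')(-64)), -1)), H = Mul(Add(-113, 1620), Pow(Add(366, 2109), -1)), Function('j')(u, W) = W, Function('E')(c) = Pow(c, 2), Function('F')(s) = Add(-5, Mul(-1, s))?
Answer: Rational(751187, 1616598000) ≈ 0.00046467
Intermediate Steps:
H = Rational(137, 225) (H = Mul(1507, Pow(2475, -1)) = Mul(1507, Rational(1, 2475)) = Rational(137, 225) ≈ 0.60889)
z = Rational(751187, 918000) (z = Mul(Add(3338, Rational(137, 225)), Pow(Add(-16, Pow(-64, 2)), -1)) = Mul(Rational(751187, 225), Pow(Add(-16, 4096), -1)) = Mul(Rational(751187, 225), Pow(4080, -1)) = Mul(Rational(751187, 225), Rational(1, 4080)) = Rational(751187, 918000) ≈ 0.81829)
Mul(z, Pow(1761, -1)) = Mul(Rational(751187, 918000), Pow(1761, -1)) = Mul(Rational(751187, 918000), Rational(1, 1761)) = Rational(751187, 1616598000)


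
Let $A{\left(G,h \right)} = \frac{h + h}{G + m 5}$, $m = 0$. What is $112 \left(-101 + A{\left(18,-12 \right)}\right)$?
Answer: $- \frac{34384}{3} \approx -11461.0$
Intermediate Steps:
$A{\left(G,h \right)} = \frac{2 h}{G}$ ($A{\left(G,h \right)} = \frac{h + h}{G + 0 \cdot 5} = \frac{2 h}{G + 0} = \frac{2 h}{G}$)
$112 \left(-101 + A{\left(18,-12 \right)}\right) = 112 \left(-101 + 2 \left(-12\right) \frac{1}{18}\right) = 112 \left(-101 - \frac{4}{3}\right) = 112 \left(- \frac{307}{3}\right) = - \frac{34384}{3}$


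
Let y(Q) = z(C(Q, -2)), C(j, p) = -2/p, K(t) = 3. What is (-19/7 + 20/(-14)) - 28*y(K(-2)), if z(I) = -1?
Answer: 167/7 ≈ 23.857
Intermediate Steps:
y(Q) = -1
(-19/7 + 20/(-14)) - 28*y(K(-2)) = (-19/7 + 20/(-14)) - 28*(-1) = (-19*⅐ + 20*(-1/14)) + 28 = (-19/7 - 10/7) + 28 = -29/7 + 28 = 167/7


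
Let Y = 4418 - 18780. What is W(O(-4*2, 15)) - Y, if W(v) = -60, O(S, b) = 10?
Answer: 14302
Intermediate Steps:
Y = -14362
W(O(-4*2, 15)) - Y = -60 - 1*(-14362) = -60 + 14362 = 14302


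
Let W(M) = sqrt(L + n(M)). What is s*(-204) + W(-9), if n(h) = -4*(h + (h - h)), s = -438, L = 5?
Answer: 89352 + sqrt(41) ≈ 89358.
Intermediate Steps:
n(h) = -4*h (n(h) = -4*(h + 0) = -4*h)
W(M) = sqrt(5 - 4*M)
s*(-204) + W(-9) = -438*(-204) + sqrt(5 - 4*(-9)) = 89352 + sqrt(5 + 36) = 89352 + sqrt(41)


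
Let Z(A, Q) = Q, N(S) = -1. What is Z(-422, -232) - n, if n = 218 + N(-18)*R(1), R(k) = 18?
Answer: -432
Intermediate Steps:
n = 200 (n = 218 - 1*18 = 218 - 18 = 200)
Z(-422, -232) - n = -232 - 1*200 = -232 - 200 = -432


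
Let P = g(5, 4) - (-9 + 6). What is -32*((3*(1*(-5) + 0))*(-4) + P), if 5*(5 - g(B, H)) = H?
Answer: -10752/5 ≈ -2150.4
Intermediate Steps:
g(B, H) = 5 - H/5
P = 36/5 (P = (5 - ⅕*4) - (-9 + 6) = (5 - ⅘) - 1*(-3) = 21/5 + 3 = 36/5 ≈ 7.2000)
-32*((3*(1*(-5) + 0))*(-4) + P) = -32*((3*(1*(-5) + 0))*(-4) + 36/5) = -32*((3*(-5 + 0))*(-4) + 36/5) = -32*((3*(-5))*(-4) + 36/5) = -32*(-15*(-4) + 36/5) = -32*(60 + 36/5) = -32*336/5 = -10752/5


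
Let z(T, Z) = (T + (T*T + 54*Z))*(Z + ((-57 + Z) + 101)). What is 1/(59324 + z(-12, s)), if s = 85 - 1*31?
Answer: 1/522620 ≈ 1.9134e-6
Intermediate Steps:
s = 54 (s = 85 - 31 = 54)
z(T, Z) = (44 + 2*Z)*(T + T² + 54*Z) (z(T, Z) = (T + (T² + 54*Z))*(Z + (44 + Z)) = (T + T² + 54*Z)*(44 + 2*Z) = (44 + 2*Z)*(T + T² + 54*Z))
1/(59324 + z(-12, s)) = 1/(59324 + (44*(-12) + 44*(-12)² + 108*54² + 2376*54 + 2*(-12)*54 + 2*54*(-12)²)) = 1/(59324 + (-528 + 44*144 + 108*2916 + 128304 - 1296 + 2*54*144)) = 1/(59324 + (-528 + 6336 + 314928 + 128304 - 1296 + 15552)) = 1/(59324 + 463296) = 1/522620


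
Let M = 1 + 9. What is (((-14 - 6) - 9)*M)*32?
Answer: -9280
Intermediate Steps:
M = 10
(((-14 - 6) - 9)*M)*32 = (((-14 - 6) - 9)*10)*32 = ((-20 - 9)*10)*32 = -29*10*32 = -290*32 = -9280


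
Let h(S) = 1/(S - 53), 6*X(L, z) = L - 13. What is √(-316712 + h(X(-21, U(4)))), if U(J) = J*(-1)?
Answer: I*√613154465/44 ≈ 562.77*I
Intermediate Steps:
U(J) = -J
X(L, z) = -13/6 + L/6 (X(L, z) = (L - 13)/6 = (-13 + L)/6 = -13/6 + L/6)
h(S) = 1/(-53 + S)
√(-316712 + h(X(-21, U(4)))) = √(-316712 + 1/(-53 + (-13/6 + (⅙)*(-21)))) = √(-316712 + 1/(-53 + (-13/6 - 7/2))) = √(-316712 + 1/(-53 - 17/3)) = √(-316712 + 1/(-176/3)) = √(-316712 - 3/176) = √(-55741315/176) = I*√613154465/44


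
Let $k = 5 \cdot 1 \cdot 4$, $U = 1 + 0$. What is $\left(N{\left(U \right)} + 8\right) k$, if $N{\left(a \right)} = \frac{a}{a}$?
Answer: $180$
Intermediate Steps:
$U = 1$
$k = 20$ ($k = 5 \cdot 4 = 20$)
$N{\left(a \right)} = 1$
$\left(N{\left(U \right)} + 8\right) k = \left(1 + 8\right) 20 = 9 \cdot 20 = 180$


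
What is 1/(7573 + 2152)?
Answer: 1/9725 ≈ 0.00010283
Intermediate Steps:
1/(7573 + 2152) = 1/9725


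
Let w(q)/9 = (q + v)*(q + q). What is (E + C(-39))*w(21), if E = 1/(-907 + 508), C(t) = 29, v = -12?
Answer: 1874340/19 ≈ 98650.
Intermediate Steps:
w(q) = 18*q*(-12 + q) (w(q) = 9*((q - 12)*(q + q)) = 9*((-12 + q)*(2*q)) = 9*(2*q*(-12 + q)) = 18*q*(-12 + q))
E = -1/399 (E = 1/(-399) = -1/399 ≈ -0.0025063)
(E + C(-39))*w(21) = (-1/399 + 29)*(18*21*(-12 + 21)) = 11570*(18*21*9)/399 = (11570/399)*3402 = 1874340/19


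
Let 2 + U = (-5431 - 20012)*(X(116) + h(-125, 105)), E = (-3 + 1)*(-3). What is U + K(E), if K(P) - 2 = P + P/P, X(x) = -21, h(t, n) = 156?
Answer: -3434798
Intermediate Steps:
E = 6 (E = -2*(-3) = 6)
K(P) = 3 + P (K(P) = 2 + (P + P/P) = 2 + (P + 1) = 2 + (1 + P) = 3 + P)
U = -3434807 (U = -2 + (-5431 - 20012)*(-21 + 156) = -2 - 25443*135 = -2 - 3434805 = -3434807)
U + K(E) = -3434807 + (3 + 6) = -3434807 + 9 = -3434798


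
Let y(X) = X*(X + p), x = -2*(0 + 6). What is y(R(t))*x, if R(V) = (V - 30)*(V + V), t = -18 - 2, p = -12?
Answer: -47712000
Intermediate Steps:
t = -20
R(V) = 2*V*(-30 + V) (R(V) = (-30 + V)*(2*V) = 2*V*(-30 + V))
x = -12 (x = -2*6 = -12)
y(X) = X*(-12 + X) (y(X) = X*(X - 12) = X*(-12 + X))
y(R(t))*x = ((2*(-20)*(-30 - 20))*(-12 + 2*(-20)*(-30 - 20)))*(-12) = ((2*(-20)*(-50))*(-12 + 2*(-20)*(-50)))*(-12) = (2000*(-12 + 2000))*(-12) = (2000*1988)*(-12) = 3976000*(-12) = -47712000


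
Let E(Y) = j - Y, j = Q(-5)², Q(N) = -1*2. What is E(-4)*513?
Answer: 4104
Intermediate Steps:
Q(N) = -2
j = 4 (j = (-2)² = 4)
E(Y) = 4 - Y
E(-4)*513 = (4 - 1*(-4))*513 = (4 + 4)*513 = 8*513 = 4104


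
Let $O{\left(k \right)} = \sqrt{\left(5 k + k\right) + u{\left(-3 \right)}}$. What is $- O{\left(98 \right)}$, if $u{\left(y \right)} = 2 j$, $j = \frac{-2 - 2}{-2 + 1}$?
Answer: $- 2 \sqrt{149} \approx -24.413$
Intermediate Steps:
$j = 4$ ($j = - \frac{4}{-1} = \left(-4\right) \left(-1\right) = 4$)
$u{\left(y \right)} = 8$ ($u{\left(y \right)} = 2 \cdot 4 = 8$)
$O{\left(k \right)} = \sqrt{8 + 6 k}$ ($O{\left(k \right)} = \sqrt{\left(5 k + k\right) + 8} = \sqrt{6 k + 8} = \sqrt{8 + 6 k}$)
$- O{\left(98 \right)} = - \sqrt{8 + 6 \cdot 98} = - \sqrt{8 + 588} = - \sqrt{596} = - 2 \sqrt{149}$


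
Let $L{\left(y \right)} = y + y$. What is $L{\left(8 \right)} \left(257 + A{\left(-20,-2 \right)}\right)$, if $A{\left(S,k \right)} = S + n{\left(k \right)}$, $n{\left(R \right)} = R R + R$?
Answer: $3824$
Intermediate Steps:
$n{\left(R \right)} = R + R^{2}$ ($n{\left(R \right)} = R^{2} + R = R + R^{2}$)
$L{\left(y \right)} = 2 y$
$A{\left(S,k \right)} = S + k \left(1 + k\right)$
$L{\left(8 \right)} \left(257 + A{\left(-20,-2 \right)}\right) = 2 \cdot 8 \left(257 - \left(20 + 2 \left(1 - 2\right)\right)\right) = 16 \left(257 - 18\right) = 16 \cdot 239 = 3824$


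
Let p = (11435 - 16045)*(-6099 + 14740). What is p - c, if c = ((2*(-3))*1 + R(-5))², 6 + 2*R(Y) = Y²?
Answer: -159340089/4 ≈ -3.9835e+7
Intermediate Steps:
R(Y) = -3 + Y²/2
c = 49/4 (c = ((2*(-3))*1 + (-3 + (½)*(-5)²))² = (-6*1 + (-3 + (½)*25))² = (-6 + (-3 + 25/2))² = (-6 + 19/2)² = (7/2)² = 49/4 ≈ 12.250)
p = -39835010 (p = -4610*8641 = -39835010)
p - c = -39835010 - 1*49/4 = -39835010 - 49/4 = -159340089/4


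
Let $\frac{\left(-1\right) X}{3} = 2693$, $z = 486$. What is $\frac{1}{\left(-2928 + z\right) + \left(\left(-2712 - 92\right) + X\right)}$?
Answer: $- \frac{1}{13325} \approx -7.5047 \cdot 10^{-5}$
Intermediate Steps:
$X = -8079$ ($X = \left(-3\right) 2693 = -8079$)
$\frac{1}{\left(-2928 + z\right) + \left(\left(-2712 - 92\right) + X\right)} = \frac{1}{\left(-2928 + 486\right) - 10883} = \frac{1}{-2442 - 10883} = \frac{1}{-13325} = - \frac{1}{13325}$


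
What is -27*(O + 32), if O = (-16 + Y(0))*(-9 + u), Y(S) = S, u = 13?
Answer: 864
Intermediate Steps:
O = -64 (O = (-16 + 0)*(-9 + 13) = -16*4 = -64)
-27*(O + 32) = -27*(-64 + 32) = -27*(-32) = 864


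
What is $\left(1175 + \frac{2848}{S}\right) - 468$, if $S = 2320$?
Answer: $\frac{102693}{145} \approx 708.23$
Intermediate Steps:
$\left(1175 + \frac{2848}{S}\right) - 468 = \left(1175 + \frac{2848}{2320}\right) - 468 = \left(1175 + 2848 \cdot \frac{1}{2320}\right) - 468 = \left(1175 + \frac{178}{145}\right) - 468 = \frac{170553}{145} - 468 = \frac{102693}{145}$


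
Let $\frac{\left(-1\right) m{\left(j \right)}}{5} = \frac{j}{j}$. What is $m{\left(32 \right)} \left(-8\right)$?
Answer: $40$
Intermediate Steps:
$m{\left(j \right)} = -5$ ($m{\left(j \right)} = - 5 \frac{j}{j} = \left(-5\right) 1 = -5$)
$m{\left(32 \right)} \left(-8\right) = \left(-5\right) \left(-8\right) = 40$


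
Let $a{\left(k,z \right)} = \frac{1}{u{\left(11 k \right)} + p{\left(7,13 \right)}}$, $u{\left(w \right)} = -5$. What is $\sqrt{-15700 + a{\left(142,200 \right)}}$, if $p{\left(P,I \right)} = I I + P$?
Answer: $\frac{i \sqrt{51009281}}{57} \approx 125.3 i$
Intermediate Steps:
$p{\left(P,I \right)} = P + I^{2}$ ($p{\left(P,I \right)} = I^{2} + P = P + I^{2}$)
$a{\left(k,z \right)} = \frac{1}{171}$ ($a{\left(k,z \right)} = \frac{1}{-5 + \left(7 + 13^{2}\right)} = \frac{1}{-5 + \left(7 + 169\right)} = \frac{1}{-5 + 176} = \frac{1}{171}$)
$\sqrt{-15700 + a{\left(142,200 \right)}} = \sqrt{-15700 + \frac{1}{171}} = \sqrt{- \frac{2684699}{171}} = \frac{i \sqrt{51009281}}{57}$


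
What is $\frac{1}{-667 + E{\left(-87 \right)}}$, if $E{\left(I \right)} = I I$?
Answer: $\frac{1}{6902} \approx 0.00014489$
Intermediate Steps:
$E{\left(I \right)} = I^{2}$
$\frac{1}{-667 + E{\left(-87 \right)}} = \frac{1}{-667 + \left(-87\right)^{2}} = \frac{1}{-667 + 7569} = \frac{1}{6902}$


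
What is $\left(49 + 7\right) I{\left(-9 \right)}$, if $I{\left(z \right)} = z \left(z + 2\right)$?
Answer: $3528$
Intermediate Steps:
$I{\left(z \right)} = z \left(2 + z\right)$
$\left(49 + 7\right) I{\left(-9 \right)} = \left(49 + 7\right) \left(- 9 \left(2 - 9\right)\right) = 56 \left(\left(-9\right) \left(-7\right)\right) = 56 \cdot 63 = 3528$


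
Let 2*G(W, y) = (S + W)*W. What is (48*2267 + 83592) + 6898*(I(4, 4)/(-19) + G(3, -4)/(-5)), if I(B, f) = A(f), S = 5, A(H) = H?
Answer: 16568056/95 ≈ 1.7440e+5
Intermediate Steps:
G(W, y) = W*(5 + W)/2 (G(W, y) = ((5 + W)*W)/2 = (W*(5 + W))/2 = W*(5 + W)/2)
I(B, f) = f
(48*2267 + 83592) + 6898*(I(4, 4)/(-19) + G(3, -4)/(-5)) = (48*2267 + 83592) + 6898*(4/(-19) + ((½)*3*(5 + 3))/(-5)) = (108816 + 83592) + 6898*(4*(-1/19) + ((½)*3*8)*(-⅕)) = 192408 + 6898*(-4/19 + 12*(-⅕)) = 192408 + 6898*(-4/19 - 12/5) = 192408 + 6898*(-248/95) = 192408 - 1710704/95 = 16568056/95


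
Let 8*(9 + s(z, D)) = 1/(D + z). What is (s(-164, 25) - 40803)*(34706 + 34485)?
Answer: -3140091347495/1112 ≈ -2.8238e+9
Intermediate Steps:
s(z, D) = -9 + 1/(8*(D + z))
(s(-164, 25) - 40803)*(34706 + 34485) = ((1/8 - 9*25 - 9*(-164))/(25 - 164) - 40803)*(34706 + 34485) = ((1/8 - 225 + 1476)/(-139) - 40803)*69191 = (-1/139*10009/8 - 40803)*69191 = (-10009/1112 - 40803)*69191 = -45382945/1112*69191 = -3140091347495/1112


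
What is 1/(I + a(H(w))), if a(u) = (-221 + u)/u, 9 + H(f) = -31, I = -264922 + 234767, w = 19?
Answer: -40/1205939 ≈ -3.3169e-5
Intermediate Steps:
I = -30155
H(f) = -40 (H(f) = -9 - 31 = -40)
a(u) = (-221 + u)/u
1/(I + a(H(w))) = 1/(-30155 + (-221 - 40)/(-40)) = 1/(-30155 - 1/40*(-261)) = 1/(-30155 + 261/40) = 1/(-1205939/40) = -40/1205939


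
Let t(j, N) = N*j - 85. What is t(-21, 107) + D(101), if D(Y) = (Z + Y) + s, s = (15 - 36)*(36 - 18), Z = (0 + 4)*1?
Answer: -2605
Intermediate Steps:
Z = 4 (Z = 4*1 = 4)
s = -378 (s = -21*18 = -378)
D(Y) = -374 + Y (D(Y) = (4 + Y) - 378 = -374 + Y)
t(j, N) = -85 + N*j
t(-21, 107) + D(101) = (-85 + 107*(-21)) + (-374 + 101) = (-85 - 2247) - 273 = -2332 - 273 = -2605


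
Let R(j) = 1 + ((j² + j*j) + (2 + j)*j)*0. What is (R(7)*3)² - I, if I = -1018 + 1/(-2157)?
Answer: 2215240/2157 ≈ 1027.0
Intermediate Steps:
R(j) = 1 (R(j) = 1 + ((j² + j²) + j*(2 + j))*0 = 1 + (2*j² + j*(2 + j))*0 = 1 + 0 = 1)
I = -2195827/2157 (I = -1018 - 1/2157 = -2195827/2157 ≈ -1018.0)
(R(7)*3)² - I = (1*3)² - 1*(-2195827/2157) = 3² + 2195827/2157 = 9 + 2195827/2157 = 2215240/2157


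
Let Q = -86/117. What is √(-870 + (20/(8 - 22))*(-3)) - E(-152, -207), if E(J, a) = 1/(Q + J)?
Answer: 117/17870 + 2*I*√10605/7 ≈ 0.0065473 + 29.423*I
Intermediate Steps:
Q = -86/117 (Q = -86*1/117 = -86/117 ≈ -0.73504)
E(J, a) = 1/(-86/117 + J)
√(-870 + (20/(8 - 22))*(-3)) - E(-152, -207) = √(-870 + (20/(8 - 22))*(-3)) - 117/(-86 + 117*(-152)) = √(-870 + (20/(-14))*(-3)) - 117/(-86 - 17784) = √(-870 - 1/14*20*(-3)) - 117/(-17870) = √(-870 - 10/7*(-3)) - 117*(-1)/17870 = √(-870 + 30/7) - 1*(-117/17870) = √(-6060/7) + 117/17870 = 2*I*√10605/7 + 117/17870 = 117/17870 + 2*I*√10605/7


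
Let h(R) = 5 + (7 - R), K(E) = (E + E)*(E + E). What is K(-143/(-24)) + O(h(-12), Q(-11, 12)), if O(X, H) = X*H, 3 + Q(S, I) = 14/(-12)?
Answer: 6049/144 ≈ 42.007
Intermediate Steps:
Q(S, I) = -25/6 (Q(S, I) = -3 + 14/(-12) = -3 + 14*(-1/12) = -3 - 7/6 = -25/6)
K(E) = 4*E² (K(E) = (2*E)*(2*E) = 4*E²)
h(R) = 12 - R
O(X, H) = H*X
K(-143/(-24)) + O(h(-12), Q(-11, 12)) = 4*(-143/(-24))² - 25*(12 - 1*(-12))/6 = 4*(-143*(-1/24))² - 25*(12 + 12)/6 = 4*(143/24)² - 25/6*24 = 4*(20449/576) - 100 = 20449/144 - 100 = 6049/144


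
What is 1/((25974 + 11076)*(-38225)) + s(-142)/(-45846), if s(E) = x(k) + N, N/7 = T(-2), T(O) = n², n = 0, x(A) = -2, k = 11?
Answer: 472071109/10821461186250 ≈ 4.3624e-5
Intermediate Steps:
T(O) = 0 (T(O) = 0² = 0)
N = 0 (N = 7*0 = 0)
s(E) = -2 (s(E) = -2 + 0 = -2)
1/((25974 + 11076)*(-38225)) + s(-142)/(-45846) = 1/((25974 + 11076)*(-38225)) - 2/(-45846) = -1/38225/37050 - 2*(-1/45846) = (1/37050)*(-1/38225) + 1/22923 = -1/1416236250 + 1/22923 = 472071109/10821461186250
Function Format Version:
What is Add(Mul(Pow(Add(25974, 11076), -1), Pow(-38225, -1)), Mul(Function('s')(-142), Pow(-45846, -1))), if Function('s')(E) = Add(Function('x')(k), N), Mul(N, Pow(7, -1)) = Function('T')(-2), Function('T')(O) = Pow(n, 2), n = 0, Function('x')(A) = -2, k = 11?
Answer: Rational(472071109, 10821461186250) ≈ 4.3624e-5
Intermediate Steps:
Function('T')(O) = 0 (Function('T')(O) = Pow(0, 2) = 0)
N = 0 (N = Mul(7, 0) = 0)
Function('s')(E) = -2 (Function('s')(E) = Add(-2, 0) = -2)
Add(Mul(Pow(Add(25974, 11076), -1), Pow(-38225, -1)), Mul(Function('s')(-142), Pow(-45846, -1))) = Add(Mul(Pow(Add(25974, 11076), -1), Pow(-38225, -1)), Mul(-2, Pow(-45846, -1))) = Add(Mul(Pow(37050, -1), Rational(-1, 38225)), Mul(-2, Rational(-1, 45846))) = Add(Mul(Rational(1, 37050), Rational(-1, 38225)), Rational(1, 22923)) = Add(Rational(-1, 1416236250), Rational(1, 22923)) = Rational(472071109, 10821461186250)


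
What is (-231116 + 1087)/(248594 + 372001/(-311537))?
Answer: -71662544573/77445856977 ≈ -0.92532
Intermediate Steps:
(-231116 + 1087)/(248594 + 372001/(-311537)) = -230029/(248594 + 372001*(-1/311537)) = -230029/(248594 - 372001/311537) = -230029/77445856977/311537 = -230029*311537/77445856977 = -71662544573/77445856977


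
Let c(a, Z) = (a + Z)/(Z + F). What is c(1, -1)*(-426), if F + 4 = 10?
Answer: 0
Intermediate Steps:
F = 6 (F = -4 + 10 = 6)
c(a, Z) = (Z + a)/(6 + Z) (c(a, Z) = (a + Z)/(Z + 6) = (Z + a)/(6 + Z))
c(1, -1)*(-426) = ((-1 + 1)/(6 - 1))*(-426) = (0/5)*(-426) = ((⅕)*0)*(-426) = 0*(-426) = 0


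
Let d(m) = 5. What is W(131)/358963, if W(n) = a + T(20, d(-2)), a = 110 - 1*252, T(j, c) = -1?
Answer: -13/32633 ≈ -0.00039837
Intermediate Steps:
a = -142 (a = 110 - 252 = -142)
W(n) = -143 (W(n) = -142 - 1 = -143)
W(131)/358963 = -143/358963 = -143*1/358963 = -13/32633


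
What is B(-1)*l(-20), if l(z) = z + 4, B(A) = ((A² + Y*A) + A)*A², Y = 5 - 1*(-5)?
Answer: 160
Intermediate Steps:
Y = 10 (Y = 5 + 5 = 10)
B(A) = A²*(A² + 11*A) (B(A) = ((A² + 10*A) + A)*A² = (A² + 11*A)*A² = A²*(A² + 11*A))
l(z) = 4 + z
B(-1)*l(-20) = ((-1)³*(11 - 1))*(4 - 20) = -1*10*(-16) = -10*(-16) = 160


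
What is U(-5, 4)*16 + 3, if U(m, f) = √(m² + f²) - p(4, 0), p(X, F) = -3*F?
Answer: 3 + 16*√41 ≈ 105.45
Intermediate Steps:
U(m, f) = √(f² + m²) (U(m, f) = √(m² + f²) - (-3)*0 = √(f² + m²) - 1*0 = √(f² + m²) + 0 = √(f² + m²))
U(-5, 4)*16 + 3 = √(4² + (-5)²)*16 + 3 = √(16 + 25)*16 + 3 = √41*16 + 3 = 16*√41 + 3 = 3 + 16*√41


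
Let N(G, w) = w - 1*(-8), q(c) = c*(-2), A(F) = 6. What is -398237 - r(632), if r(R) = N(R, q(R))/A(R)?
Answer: -1194083/3 ≈ -3.9803e+5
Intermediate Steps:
q(c) = -2*c
N(G, w) = 8 + w (N(G, w) = w + 8 = 8 + w)
r(R) = 4/3 - R/3 (r(R) = (8 - 2*R)/6 = (8 - 2*R)*(⅙) = 4/3 - R/3)
-398237 - r(632) = -398237 - (4/3 - ⅓*632) = -398237 - (4/3 - 632/3) = -398237 - 1*(-628/3) = -398237 + 628/3 = -1194083/3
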